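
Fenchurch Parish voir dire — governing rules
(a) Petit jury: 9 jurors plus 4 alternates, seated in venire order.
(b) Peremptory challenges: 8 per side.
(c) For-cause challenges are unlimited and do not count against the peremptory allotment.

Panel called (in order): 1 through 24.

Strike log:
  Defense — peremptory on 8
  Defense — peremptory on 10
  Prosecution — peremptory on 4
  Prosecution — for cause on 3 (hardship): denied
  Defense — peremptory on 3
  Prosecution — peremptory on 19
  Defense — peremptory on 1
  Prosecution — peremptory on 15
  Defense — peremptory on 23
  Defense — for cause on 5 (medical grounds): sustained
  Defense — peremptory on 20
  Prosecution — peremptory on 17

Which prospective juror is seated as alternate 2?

Removed: #1, #3, #4, #5, #8, #10, #15, #17, #19, #20, #23.
Seating in order: seats 1–9 → #2, #6, #7, #9, #11, #12, #13, #14, #16; alternates → #18, #21, #22, #24.
So alternate 2 is #21.

21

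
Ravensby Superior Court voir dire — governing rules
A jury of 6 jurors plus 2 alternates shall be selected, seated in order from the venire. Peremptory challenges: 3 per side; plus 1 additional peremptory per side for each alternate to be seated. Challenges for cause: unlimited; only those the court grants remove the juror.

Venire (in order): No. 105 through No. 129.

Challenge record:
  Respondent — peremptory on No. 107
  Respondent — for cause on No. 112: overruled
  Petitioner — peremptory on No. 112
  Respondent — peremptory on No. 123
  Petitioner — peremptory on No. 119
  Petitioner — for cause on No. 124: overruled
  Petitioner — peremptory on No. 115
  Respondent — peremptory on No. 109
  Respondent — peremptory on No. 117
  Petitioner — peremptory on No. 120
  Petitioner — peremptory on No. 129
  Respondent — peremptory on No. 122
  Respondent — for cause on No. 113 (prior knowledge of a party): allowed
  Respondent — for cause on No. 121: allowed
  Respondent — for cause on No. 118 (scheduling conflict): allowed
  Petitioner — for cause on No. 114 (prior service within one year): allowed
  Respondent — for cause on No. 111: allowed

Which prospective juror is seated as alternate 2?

126

Removed: #107, #109, #111, #112, #113, #114, #115, #117, #118, #119, #120, #121, #122, #123, #129. (#124 stays — for-cause denied.)
Seating in order: seats 1–6 → #105, #106, #108, #110, #116, #124; alternates → #125, #126.
So alternate 2 is #126.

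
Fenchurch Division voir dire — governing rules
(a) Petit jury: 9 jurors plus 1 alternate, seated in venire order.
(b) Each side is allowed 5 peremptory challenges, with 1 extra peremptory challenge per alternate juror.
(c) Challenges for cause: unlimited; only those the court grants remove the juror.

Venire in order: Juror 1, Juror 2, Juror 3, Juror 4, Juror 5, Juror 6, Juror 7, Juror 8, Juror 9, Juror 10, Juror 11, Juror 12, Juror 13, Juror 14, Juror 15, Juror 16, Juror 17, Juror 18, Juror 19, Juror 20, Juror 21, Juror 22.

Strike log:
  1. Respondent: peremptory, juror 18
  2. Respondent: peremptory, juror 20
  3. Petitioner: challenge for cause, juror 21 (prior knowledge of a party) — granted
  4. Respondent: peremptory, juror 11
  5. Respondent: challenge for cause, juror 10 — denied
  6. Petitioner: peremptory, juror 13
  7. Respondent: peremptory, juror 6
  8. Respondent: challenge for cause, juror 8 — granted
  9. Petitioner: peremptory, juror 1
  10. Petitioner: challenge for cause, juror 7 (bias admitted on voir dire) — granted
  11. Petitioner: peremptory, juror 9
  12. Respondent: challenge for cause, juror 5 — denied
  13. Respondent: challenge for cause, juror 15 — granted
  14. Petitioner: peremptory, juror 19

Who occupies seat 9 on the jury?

Removed: #1, #6, #7, #8, #9, #11, #13, #15, #18, #19, #20, #21. (#5, #10 stay — for-cause denied.)
Filling seats in venire order through position 9: #2, #3, #4, #5, #10, #12, #14, #16, #17.
So seat 9 is #17.

17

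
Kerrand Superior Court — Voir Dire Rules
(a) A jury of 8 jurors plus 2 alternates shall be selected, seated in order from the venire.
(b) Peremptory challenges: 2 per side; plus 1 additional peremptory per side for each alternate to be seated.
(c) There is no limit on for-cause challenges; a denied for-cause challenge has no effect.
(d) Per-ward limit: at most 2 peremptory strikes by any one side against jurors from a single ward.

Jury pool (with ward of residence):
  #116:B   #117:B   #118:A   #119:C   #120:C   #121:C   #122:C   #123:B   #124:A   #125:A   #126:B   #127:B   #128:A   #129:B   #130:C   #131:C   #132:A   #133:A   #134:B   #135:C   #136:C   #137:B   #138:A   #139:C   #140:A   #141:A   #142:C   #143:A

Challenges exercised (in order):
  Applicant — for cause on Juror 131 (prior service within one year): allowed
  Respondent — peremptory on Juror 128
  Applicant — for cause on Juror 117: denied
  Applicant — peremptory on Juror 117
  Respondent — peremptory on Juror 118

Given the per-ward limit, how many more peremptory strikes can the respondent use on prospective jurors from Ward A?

Respondent peremptories so far: #128, #118 — 2 of 4 used, 2 left overall.
Against Ward A: #128, #118 — 2 used; per-ward cap 2 leaves 0.
Binding limit: min(2, 0) = 0.

0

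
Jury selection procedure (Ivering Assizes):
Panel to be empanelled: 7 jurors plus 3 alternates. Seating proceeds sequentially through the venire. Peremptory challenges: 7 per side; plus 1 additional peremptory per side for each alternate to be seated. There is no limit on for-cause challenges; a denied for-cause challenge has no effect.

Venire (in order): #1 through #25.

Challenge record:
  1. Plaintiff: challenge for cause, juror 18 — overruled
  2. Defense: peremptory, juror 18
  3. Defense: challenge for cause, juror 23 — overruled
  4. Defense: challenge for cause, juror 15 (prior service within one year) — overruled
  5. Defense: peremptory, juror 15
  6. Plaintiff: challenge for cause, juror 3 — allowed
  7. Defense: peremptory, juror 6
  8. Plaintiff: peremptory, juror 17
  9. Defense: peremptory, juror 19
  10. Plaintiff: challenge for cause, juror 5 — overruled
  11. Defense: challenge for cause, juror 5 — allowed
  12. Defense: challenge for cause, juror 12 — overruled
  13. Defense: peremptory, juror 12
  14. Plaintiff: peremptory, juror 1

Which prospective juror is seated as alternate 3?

16

Removed: #1, #3, #5, #6, #12, #15, #17, #18, #19. (#23 stays — for-cause denied.)
Seating in order: seats 1–7 → #2, #4, #7, #8, #9, #10, #11; alternates → #13, #14, #16.
So alternate 3 is #16.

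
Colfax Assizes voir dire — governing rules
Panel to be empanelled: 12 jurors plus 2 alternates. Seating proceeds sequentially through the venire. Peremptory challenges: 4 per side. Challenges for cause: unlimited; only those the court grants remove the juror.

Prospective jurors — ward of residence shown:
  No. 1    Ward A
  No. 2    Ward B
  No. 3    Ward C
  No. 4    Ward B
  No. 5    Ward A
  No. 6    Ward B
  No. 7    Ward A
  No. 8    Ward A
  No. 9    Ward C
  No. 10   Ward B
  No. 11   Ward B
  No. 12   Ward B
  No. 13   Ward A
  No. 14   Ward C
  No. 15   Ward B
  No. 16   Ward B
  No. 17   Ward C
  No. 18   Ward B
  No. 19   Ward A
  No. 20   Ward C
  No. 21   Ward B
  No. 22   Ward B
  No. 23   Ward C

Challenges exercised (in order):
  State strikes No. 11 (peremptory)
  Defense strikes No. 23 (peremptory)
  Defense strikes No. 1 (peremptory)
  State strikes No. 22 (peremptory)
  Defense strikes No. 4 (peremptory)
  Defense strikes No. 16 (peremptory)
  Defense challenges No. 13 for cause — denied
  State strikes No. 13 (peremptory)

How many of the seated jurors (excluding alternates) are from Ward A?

Removed: #1, #4, #11, #13, #16, #22, #23.
Seated jurors 1–12: #2, #3, #5, #6, #7, #8, #9, #10, #12, #14, #15, #17 (alternates #18, #19 not counted).
Of those, in Ward A: #5, #7, #8 → 3.

3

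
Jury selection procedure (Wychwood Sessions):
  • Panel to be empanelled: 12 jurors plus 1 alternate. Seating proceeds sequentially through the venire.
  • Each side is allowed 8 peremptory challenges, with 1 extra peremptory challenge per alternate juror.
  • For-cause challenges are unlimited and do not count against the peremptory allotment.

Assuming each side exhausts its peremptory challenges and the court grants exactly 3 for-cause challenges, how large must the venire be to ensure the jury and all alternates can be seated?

Seats to fill: 12 + 1 alternates = 13.
Peremptories: 8 + 1×1 = 9 per side × 2 sides = 18.
For-cause removals: 3.
Minimum venire: 13 + 18 + 3 = 34.

34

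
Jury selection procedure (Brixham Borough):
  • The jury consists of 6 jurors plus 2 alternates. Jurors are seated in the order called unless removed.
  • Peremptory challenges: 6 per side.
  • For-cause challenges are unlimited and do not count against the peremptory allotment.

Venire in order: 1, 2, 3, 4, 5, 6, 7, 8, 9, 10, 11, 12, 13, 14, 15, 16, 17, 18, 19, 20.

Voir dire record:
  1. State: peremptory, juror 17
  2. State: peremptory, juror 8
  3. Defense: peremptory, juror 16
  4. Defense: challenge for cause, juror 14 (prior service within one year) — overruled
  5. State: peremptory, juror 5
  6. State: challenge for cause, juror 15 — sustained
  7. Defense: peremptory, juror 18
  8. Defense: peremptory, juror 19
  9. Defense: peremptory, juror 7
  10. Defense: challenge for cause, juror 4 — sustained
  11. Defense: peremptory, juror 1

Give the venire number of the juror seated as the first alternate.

12

Removed: #1, #4, #5, #7, #8, #15, #16, #17, #18, #19. (#14 stays — for-cause denied.)
Filling seats in venire order through position 7: #2, #3, #6, #9, #10, #11, #12.
So alternate 1 is #12.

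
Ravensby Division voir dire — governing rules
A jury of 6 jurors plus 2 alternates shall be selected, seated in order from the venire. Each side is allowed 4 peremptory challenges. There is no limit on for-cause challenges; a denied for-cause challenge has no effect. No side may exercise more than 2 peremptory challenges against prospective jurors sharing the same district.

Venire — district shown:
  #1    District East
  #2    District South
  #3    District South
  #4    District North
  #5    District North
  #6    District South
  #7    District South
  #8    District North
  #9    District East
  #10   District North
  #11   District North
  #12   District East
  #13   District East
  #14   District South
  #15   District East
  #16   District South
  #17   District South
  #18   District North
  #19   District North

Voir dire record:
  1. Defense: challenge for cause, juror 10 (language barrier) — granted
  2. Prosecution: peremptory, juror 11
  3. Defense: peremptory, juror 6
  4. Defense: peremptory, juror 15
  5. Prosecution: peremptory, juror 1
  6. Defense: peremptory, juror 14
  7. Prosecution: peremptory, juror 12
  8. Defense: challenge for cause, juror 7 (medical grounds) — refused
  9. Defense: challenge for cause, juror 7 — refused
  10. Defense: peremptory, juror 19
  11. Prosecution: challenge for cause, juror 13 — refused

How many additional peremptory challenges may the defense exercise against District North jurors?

0

Defense peremptories so far: #6, #15, #14, #19 — 4 of 4 used, 0 left overall.
Against District North: #19 — 1 used; per-district cap 2 leaves 1.
Binding limit: min(0, 1) = 0.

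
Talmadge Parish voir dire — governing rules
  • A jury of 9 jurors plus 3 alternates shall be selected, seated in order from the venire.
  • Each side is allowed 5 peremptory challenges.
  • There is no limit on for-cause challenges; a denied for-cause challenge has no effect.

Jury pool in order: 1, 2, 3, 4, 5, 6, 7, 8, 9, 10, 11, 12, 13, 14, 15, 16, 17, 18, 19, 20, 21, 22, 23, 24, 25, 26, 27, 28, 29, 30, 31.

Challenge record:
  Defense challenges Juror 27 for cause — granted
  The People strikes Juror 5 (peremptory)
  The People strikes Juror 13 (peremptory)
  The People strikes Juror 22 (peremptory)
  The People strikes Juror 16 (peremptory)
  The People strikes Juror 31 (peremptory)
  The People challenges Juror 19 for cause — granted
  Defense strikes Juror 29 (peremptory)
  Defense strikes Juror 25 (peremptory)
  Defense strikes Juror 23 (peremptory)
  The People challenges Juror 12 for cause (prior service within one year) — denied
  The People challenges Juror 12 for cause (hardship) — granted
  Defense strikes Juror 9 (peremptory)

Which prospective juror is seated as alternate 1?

14

Removed: #5, #9, #12, #13, #16, #19, #22, #23, #25, #27, #29, #31.
Seating in order: seats 1–9 → #1, #2, #3, #4, #6, #7, #8, #10, #11; alternates → #14, #15, #17.
So alternate 1 is #14.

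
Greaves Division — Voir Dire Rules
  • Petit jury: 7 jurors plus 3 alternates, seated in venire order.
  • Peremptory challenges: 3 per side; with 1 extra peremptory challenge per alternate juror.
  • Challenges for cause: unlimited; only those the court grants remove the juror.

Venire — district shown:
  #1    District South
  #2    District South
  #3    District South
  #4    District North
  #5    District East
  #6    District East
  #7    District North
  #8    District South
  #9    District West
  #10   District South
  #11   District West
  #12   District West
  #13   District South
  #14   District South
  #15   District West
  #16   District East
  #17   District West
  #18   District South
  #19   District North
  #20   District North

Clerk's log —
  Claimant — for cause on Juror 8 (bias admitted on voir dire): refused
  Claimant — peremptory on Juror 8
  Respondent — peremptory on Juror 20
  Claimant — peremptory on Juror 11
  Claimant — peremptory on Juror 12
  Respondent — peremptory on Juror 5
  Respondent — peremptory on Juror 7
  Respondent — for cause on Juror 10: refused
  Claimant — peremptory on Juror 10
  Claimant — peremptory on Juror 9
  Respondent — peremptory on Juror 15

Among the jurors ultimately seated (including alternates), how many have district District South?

6

Removed: #5, #7, #8, #9, #10, #11, #12, #15, #20.
Seated (10 incl. alternates): #1, #2, #3, #4, #6, #13, #14, #16, #17, #18.
Of those, in District South: #1, #2, #3, #13, #14, #18 → 6.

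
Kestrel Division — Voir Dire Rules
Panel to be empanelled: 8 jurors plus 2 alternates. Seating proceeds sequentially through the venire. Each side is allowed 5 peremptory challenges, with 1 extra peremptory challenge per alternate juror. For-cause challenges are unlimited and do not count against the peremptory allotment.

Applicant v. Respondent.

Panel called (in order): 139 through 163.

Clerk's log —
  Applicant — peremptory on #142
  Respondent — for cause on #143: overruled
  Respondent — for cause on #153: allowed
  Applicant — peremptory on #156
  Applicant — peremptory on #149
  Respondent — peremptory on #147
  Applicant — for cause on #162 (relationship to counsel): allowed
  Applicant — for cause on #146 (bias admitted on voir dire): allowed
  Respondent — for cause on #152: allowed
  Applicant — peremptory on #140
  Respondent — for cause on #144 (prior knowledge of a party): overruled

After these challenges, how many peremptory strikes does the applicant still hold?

3

Applicant allotment: 5 base + 1 × 2 alternates = 7.
Applicant peremptories used: #142, #156, #149, #140 — 4 (for-cause on #162, #146 don't count).
Remaining: 7 − 4 = 3.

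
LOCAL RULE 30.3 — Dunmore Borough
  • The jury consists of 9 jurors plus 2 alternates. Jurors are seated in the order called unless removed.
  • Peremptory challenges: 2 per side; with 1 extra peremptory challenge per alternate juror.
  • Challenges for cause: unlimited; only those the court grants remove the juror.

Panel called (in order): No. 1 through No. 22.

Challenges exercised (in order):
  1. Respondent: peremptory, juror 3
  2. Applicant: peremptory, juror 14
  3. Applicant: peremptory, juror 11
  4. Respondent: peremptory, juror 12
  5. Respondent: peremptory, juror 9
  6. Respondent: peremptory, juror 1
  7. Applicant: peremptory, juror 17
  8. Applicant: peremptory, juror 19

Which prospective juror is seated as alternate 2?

Removed: #1, #3, #9, #11, #12, #14, #17, #19.
Seating in order: seats 1–9 → #2, #4, #5, #6, #7, #8, #10, #13, #15; alternates → #16, #18.
So alternate 2 is #18.

18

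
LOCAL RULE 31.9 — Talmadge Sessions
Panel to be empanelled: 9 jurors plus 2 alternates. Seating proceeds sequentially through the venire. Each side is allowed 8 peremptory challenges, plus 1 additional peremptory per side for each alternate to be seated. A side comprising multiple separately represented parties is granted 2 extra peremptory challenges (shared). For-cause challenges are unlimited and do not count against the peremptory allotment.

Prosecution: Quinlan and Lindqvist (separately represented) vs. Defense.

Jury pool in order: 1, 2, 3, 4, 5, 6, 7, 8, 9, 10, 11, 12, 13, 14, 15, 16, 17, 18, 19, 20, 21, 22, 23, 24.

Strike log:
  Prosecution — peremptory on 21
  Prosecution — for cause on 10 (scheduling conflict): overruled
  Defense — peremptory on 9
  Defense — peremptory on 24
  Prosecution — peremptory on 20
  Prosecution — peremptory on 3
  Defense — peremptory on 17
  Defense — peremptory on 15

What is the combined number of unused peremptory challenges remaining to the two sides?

Prosecution allotment: 8 base + 1 × 2 alternates + 2 multi-party = 12. Defense allotment: 8 base + 1 × 2 alternates = 10.
Prosecution peremptories used: #21, #20, #3 — 3 (the for-cause on #10 doesn't count).
Defense peremptories used: #9, #24, #17, #15 — 4.
Remaining: (12 − 3) + (10 − 4) = 15.

15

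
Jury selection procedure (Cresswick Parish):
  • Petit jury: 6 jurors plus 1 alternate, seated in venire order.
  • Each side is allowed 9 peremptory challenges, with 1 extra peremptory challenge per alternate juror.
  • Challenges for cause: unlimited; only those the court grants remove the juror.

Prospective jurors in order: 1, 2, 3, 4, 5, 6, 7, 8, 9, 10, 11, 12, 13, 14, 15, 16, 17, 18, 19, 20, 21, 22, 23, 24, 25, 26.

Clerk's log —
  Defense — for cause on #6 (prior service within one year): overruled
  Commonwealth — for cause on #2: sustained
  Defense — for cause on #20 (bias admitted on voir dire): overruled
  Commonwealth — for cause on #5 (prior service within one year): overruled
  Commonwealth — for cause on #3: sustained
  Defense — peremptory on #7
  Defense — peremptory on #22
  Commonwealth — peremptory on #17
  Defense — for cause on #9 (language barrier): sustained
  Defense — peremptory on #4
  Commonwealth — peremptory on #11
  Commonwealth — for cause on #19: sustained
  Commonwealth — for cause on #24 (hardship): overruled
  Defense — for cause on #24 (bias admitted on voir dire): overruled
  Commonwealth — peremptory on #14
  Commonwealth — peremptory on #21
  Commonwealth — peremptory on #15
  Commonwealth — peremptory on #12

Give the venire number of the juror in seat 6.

Removed: #2, #3, #4, #7, #9, #11, #12, #14, #15, #17, #19, #21, #22. (#5, #6, #20, #24 stay — for-cause denied.)
Seating in order: seats 1–6 → #1, #5, #6, #8, #10, #13; alternates → #16.
So seat 6 is #13.

13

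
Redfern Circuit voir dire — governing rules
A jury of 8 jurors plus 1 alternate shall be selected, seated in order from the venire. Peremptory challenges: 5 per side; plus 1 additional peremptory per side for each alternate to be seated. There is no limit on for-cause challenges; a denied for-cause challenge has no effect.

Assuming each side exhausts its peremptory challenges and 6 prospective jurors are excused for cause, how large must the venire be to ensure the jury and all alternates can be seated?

Seats to fill: 8 + 1 alternates = 9.
Peremptories: 5 + 1×1 = 6 per side × 2 sides = 12.
For-cause removals: 6.
Minimum venire: 9 + 12 + 6 = 27.

27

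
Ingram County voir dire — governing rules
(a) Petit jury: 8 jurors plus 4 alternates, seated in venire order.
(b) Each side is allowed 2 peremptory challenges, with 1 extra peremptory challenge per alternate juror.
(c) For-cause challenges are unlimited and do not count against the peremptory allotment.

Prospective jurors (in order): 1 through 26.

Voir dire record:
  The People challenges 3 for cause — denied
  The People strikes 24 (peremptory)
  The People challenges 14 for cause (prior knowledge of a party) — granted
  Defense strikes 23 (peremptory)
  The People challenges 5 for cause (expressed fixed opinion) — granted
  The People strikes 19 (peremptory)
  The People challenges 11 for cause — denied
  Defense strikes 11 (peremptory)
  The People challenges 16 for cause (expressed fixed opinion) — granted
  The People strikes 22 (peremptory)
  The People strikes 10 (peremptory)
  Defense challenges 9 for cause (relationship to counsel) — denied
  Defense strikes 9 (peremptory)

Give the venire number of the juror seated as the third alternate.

Removed: #5, #9, #10, #11, #14, #16, #19, #22, #23, #24. (#3 stays — for-cause denied.)
Seating in order: seats 1–8 → #1, #2, #3, #4, #6, #7, #8, #12; alternates → #13, #15, #17, #18.
So alternate 3 is #17.

17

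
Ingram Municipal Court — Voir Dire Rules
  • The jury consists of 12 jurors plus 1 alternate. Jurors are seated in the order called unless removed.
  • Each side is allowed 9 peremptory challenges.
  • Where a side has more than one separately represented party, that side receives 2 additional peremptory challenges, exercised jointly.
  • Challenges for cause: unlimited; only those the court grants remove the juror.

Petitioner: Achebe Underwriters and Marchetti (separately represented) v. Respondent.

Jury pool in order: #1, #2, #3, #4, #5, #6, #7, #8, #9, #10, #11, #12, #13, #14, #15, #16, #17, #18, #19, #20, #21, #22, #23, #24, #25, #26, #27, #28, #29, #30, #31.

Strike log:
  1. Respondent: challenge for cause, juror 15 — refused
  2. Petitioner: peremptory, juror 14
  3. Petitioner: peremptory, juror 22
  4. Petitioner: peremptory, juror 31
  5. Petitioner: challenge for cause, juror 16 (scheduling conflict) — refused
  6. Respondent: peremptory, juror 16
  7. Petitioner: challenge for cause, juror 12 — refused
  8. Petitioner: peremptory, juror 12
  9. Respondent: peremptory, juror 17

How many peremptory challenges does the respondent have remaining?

Respondent allotment: 9.
Respondent peremptories used: #16, #17 — 2 (the for-cause on #15 doesn't count).
Remaining: 9 − 2 = 7.

7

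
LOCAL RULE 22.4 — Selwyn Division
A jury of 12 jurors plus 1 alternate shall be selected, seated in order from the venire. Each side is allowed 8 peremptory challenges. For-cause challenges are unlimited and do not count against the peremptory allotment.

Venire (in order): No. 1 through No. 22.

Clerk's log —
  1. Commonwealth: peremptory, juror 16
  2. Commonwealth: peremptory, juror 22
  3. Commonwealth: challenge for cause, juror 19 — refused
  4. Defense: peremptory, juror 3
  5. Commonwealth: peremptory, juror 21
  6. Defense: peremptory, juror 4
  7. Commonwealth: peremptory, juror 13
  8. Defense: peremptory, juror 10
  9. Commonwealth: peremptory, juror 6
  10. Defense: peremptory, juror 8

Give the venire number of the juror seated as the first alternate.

Removed: #3, #4, #6, #8, #10, #13, #16, #21, #22. (#19 stays — for-cause denied.)
Seating in order: seats 1–12 → #1, #2, #5, #7, #9, #11, #12, #14, #15, #17, #18, #19; alternates → #20.
So alternate 1 is #20.

20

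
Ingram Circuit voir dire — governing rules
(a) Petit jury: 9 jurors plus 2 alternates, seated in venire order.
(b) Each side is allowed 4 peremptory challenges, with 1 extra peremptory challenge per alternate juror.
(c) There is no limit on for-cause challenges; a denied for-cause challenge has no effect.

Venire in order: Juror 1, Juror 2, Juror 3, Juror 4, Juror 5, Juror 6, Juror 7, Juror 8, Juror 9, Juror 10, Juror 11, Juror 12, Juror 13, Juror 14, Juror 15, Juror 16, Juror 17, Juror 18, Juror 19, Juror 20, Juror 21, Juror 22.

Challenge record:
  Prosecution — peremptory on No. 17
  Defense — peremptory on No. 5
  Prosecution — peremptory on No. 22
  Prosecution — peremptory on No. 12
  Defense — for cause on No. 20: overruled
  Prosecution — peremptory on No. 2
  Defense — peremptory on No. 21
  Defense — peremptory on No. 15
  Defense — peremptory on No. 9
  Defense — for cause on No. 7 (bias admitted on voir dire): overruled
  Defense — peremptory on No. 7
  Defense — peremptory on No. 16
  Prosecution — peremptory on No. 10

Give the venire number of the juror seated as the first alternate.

Removed: #2, #5, #7, #9, #10, #12, #15, #16, #17, #21, #22. (#20 stays — for-cause denied.)
Filling seats in venire order through position 10: #1, #3, #4, #6, #8, #11, #13, #14, #18, #19.
So alternate 1 is #19.

19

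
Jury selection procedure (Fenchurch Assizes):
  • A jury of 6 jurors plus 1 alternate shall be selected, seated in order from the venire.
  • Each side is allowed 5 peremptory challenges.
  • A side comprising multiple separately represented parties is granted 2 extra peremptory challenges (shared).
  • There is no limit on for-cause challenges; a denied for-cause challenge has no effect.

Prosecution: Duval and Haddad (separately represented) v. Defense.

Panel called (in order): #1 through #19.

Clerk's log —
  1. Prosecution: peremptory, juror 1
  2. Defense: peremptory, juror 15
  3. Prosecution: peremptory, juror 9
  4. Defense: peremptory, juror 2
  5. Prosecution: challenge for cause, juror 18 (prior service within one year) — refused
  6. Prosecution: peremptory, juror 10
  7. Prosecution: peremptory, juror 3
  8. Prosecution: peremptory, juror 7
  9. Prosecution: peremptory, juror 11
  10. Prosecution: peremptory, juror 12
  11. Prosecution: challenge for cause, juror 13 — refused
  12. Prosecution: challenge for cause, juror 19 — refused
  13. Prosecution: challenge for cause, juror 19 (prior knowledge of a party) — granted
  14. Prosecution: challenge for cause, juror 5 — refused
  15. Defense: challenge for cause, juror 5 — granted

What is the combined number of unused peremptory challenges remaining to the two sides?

3

Prosecution allotment: 5 base + 2 multi-party = 7. Defense allotment: 5.
Prosecution peremptories used: #1, #9, #10, #3, #7, #11, #12 — 7 (for-cause on #18, #13, #19, #19, #5 don't count).
Defense peremptories used: #15, #2 — 2 (the for-cause on #5 doesn't count).
Remaining: (7 − 7) + (5 − 2) = 3.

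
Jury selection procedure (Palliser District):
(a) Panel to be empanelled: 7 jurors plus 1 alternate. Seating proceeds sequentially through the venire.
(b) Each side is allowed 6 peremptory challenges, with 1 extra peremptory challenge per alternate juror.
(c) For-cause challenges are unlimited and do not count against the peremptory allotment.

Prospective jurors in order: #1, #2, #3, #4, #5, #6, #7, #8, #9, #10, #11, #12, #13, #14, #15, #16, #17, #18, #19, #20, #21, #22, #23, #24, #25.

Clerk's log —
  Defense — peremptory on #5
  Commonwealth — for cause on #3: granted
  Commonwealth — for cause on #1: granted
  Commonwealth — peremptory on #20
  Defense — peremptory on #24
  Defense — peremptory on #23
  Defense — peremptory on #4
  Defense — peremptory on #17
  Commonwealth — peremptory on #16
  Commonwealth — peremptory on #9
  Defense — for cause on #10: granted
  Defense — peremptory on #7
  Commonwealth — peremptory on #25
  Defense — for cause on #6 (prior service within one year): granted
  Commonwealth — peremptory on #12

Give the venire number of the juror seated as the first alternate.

19

Removed: #1, #3, #4, #5, #6, #7, #9, #10, #12, #16, #17, #20, #23, #24, #25.
Filling seats in venire order through position 8: #2, #8, #11, #13, #14, #15, #18, #19.
So alternate 1 is #19.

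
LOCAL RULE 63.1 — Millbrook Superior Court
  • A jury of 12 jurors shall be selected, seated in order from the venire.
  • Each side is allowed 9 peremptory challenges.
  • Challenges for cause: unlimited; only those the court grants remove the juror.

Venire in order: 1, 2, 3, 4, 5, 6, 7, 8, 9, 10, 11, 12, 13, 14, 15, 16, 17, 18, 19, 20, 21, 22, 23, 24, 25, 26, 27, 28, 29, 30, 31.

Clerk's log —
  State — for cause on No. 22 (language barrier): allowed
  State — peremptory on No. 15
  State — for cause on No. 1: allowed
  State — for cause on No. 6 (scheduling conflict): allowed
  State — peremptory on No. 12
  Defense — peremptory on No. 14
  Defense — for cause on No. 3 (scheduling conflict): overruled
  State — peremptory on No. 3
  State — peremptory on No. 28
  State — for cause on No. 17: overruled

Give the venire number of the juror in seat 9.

13

Removed: #1, #3, #6, #12, #14, #15, #22, #28. (#17 stays — for-cause denied.)
Filling seats in venire order through position 9: #2, #4, #5, #7, #8, #9, #10, #11, #13.
So seat 9 is #13.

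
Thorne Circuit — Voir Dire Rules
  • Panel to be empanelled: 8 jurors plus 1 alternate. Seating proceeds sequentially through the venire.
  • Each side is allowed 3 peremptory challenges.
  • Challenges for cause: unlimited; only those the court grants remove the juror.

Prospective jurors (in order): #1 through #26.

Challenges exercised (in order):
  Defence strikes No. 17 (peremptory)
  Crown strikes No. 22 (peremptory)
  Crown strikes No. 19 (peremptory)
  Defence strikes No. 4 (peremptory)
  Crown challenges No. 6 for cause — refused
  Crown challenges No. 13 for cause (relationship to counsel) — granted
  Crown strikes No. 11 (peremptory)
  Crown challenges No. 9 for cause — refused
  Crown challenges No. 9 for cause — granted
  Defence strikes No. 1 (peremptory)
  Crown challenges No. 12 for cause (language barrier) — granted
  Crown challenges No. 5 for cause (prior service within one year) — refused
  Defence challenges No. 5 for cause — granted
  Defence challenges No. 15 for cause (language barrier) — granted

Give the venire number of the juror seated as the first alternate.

Removed: #1, #4, #5, #9, #11, #12, #13, #15, #17, #19, #22. (#6 stays — for-cause denied.)
Seating in order: seats 1–8 → #2, #3, #6, #7, #8, #10, #14, #16; alternates → #18.
So alternate 1 is #18.

18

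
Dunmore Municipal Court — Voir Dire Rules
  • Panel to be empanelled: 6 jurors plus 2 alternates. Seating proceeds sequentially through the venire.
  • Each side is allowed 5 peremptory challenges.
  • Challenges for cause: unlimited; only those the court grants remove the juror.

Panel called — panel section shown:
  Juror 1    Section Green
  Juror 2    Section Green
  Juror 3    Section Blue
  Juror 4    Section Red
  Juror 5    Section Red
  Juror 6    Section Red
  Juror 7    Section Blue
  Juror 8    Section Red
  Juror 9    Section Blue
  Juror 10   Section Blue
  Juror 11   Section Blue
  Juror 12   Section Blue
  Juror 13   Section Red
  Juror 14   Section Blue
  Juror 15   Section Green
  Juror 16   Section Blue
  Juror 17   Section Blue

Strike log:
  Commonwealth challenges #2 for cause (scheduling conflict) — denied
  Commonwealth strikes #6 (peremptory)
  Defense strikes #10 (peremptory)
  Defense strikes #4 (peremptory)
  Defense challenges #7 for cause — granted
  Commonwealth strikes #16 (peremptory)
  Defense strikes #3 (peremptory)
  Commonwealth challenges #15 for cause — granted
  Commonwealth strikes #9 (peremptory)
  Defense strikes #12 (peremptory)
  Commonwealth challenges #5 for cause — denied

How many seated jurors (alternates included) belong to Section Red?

Removed: #3, #4, #6, #7, #9, #10, #12, #15, #16.
Seated (8 incl. alternates): #1, #2, #5, #8, #11, #13, #14, #17.
Of those, in Section Red: #5, #8, #13 → 3.

3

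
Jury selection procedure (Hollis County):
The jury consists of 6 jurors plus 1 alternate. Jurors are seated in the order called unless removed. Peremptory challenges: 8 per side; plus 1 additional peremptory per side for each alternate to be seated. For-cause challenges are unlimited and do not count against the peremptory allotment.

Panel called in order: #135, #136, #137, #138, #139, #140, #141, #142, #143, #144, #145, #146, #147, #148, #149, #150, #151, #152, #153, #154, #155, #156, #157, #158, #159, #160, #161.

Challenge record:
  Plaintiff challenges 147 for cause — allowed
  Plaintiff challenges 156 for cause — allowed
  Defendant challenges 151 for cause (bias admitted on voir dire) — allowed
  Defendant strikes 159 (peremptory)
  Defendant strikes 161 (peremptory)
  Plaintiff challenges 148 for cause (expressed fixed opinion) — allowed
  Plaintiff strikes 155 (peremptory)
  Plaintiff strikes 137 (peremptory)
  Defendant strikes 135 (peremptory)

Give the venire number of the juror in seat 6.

142

Removed: #135, #137, #147, #148, #151, #155, #156, #159, #161.
Seating in order: seats 1–6 → #136, #138, #139, #140, #141, #142; alternates → #143.
So seat 6 is #142.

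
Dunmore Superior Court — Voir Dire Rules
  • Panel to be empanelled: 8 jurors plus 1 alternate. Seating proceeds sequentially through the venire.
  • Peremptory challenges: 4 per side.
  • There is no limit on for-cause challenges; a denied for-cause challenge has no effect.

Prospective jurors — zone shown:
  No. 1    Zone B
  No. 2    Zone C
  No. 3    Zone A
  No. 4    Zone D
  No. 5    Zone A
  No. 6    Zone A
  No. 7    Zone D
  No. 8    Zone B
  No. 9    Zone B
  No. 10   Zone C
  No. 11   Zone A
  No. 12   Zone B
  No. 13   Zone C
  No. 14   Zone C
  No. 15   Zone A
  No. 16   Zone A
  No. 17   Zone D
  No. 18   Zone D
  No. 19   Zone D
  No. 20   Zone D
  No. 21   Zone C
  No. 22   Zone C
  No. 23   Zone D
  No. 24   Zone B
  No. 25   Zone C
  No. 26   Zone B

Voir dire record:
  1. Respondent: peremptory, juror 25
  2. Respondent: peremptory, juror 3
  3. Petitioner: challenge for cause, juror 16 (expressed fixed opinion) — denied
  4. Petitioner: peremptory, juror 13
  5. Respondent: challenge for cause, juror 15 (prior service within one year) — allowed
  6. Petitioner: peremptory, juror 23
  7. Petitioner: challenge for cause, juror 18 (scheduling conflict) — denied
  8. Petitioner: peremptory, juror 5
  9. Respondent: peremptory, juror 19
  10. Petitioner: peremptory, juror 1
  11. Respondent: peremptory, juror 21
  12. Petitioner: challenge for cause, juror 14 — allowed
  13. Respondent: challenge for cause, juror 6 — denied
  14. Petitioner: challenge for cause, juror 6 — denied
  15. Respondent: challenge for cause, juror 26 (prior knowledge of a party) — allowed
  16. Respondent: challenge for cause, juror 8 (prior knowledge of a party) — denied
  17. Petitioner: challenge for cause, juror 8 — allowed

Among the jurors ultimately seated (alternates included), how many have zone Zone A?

Removed: #1, #3, #5, #8, #13, #14, #15, #19, #21, #23, #25, #26.
Seated (9 incl. alternates): #2, #4, #6, #7, #9, #10, #11, #12, #16.
Of those, in Zone A: #6, #11, #16 → 3.

3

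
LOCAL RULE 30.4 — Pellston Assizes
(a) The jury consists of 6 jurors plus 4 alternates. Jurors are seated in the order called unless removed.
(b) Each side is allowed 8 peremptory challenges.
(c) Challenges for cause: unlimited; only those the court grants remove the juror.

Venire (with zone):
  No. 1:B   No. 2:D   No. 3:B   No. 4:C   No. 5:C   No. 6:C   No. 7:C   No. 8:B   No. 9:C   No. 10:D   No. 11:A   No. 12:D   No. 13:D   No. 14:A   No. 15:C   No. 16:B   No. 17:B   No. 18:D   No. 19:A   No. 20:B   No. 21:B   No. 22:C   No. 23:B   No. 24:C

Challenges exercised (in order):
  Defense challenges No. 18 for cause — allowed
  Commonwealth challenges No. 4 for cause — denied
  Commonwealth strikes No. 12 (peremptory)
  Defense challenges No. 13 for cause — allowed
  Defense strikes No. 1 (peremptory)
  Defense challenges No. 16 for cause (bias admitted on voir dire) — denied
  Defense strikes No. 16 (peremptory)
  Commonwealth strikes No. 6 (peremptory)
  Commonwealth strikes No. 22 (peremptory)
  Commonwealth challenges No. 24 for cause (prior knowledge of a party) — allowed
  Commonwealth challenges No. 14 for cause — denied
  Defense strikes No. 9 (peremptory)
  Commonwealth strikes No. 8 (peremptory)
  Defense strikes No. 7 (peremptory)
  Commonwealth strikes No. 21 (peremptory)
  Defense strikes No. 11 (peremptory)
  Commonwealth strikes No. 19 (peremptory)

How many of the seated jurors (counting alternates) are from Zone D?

Removed: #1, #6, #7, #8, #9, #11, #12, #13, #16, #18, #19, #21, #22, #24.
Seated (10 incl. alternates): #2, #3, #4, #5, #10, #14, #15, #17, #20, #23.
Of those, in Zone D: #2, #10 → 2.

2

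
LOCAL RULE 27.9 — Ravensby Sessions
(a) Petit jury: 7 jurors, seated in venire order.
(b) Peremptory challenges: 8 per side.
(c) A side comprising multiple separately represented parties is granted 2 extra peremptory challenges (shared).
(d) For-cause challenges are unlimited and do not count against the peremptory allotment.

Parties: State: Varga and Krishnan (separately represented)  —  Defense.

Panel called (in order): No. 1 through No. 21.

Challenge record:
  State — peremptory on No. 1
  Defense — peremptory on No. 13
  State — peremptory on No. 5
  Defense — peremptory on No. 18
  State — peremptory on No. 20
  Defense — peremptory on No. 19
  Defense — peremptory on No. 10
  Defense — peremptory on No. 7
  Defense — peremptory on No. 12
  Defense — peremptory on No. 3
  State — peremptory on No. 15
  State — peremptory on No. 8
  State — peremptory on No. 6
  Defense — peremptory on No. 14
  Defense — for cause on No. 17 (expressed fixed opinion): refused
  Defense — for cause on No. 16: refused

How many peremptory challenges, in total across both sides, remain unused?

State allotment: 8 base + 2 multi-party = 10. Defense allotment: 8.
State peremptories used: #1, #5, #20, #15, #8, #6 — 6.
Defense peremptories used: #13, #18, #19, #10, #7, #12, #3, #14 — 8 (for-cause on #17, #16 don't count).
Remaining: (10 − 6) + (8 − 8) = 4.

4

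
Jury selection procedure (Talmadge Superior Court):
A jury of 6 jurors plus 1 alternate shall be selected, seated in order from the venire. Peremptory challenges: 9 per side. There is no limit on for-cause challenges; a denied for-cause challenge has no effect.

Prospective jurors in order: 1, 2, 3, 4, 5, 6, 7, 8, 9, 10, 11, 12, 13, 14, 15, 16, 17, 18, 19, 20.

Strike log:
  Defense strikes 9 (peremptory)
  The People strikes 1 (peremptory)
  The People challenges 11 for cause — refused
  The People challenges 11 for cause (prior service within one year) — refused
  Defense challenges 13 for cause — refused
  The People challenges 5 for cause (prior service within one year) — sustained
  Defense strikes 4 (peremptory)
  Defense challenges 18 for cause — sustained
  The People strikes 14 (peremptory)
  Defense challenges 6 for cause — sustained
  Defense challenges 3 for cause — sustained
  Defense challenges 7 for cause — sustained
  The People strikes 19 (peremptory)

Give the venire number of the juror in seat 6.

13

Removed: #1, #3, #4, #5, #6, #7, #9, #14, #18, #19. (#11, #13 stay — for-cause denied.)
Seating in order: seats 1–6 → #2, #8, #10, #11, #12, #13; alternates → #15.
So seat 6 is #13.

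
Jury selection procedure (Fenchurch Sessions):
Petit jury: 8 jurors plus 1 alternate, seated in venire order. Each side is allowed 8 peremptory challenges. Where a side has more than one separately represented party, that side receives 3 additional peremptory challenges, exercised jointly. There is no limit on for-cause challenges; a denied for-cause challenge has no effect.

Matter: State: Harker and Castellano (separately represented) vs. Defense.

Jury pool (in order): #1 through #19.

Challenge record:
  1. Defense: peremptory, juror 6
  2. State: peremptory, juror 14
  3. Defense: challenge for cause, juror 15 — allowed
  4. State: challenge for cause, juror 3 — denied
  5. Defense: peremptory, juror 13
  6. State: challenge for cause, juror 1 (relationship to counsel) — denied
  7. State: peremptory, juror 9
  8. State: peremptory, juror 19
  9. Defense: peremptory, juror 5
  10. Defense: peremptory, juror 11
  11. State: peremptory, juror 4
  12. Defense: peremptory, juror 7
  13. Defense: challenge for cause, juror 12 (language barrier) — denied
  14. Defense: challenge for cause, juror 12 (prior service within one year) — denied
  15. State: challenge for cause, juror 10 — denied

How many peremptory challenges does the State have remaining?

7

State allotment: 8 base + 3 multi-party = 11.
State peremptories used: #14, #9, #19, #4 — 4 (for-cause on #3, #1, #10 don't count).
Remaining: 11 − 4 = 7.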